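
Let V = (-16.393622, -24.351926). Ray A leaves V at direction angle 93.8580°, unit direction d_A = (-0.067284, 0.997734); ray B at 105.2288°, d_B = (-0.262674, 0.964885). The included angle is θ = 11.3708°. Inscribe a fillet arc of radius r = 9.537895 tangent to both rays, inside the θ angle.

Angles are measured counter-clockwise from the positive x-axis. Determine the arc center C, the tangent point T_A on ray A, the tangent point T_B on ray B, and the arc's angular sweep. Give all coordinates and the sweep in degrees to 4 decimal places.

bisector direction at 99.5434° = (-0.165795,0.986160)
center distance |VC| = r/sin(θ/2) = 9.537895/sin(5.6854°) = 96.278005
C = V + |VC|·bis = (-32.3560,70.5936)
T_A = V + ((C−V)·d_A)·d_A = V + 95.8044·d_A = (-22.8397,71.2354)
T_B = V + ((C−V)·d_B)·d_B = V + 95.8044·d_B = (-41.5590,68.0883)
sweep = 180° − θ = 168.6292°

center=(-32.3560,70.5936) T_A=(-22.8397,71.2354) T_B=(-41.5590,68.0883) sweep=168.6292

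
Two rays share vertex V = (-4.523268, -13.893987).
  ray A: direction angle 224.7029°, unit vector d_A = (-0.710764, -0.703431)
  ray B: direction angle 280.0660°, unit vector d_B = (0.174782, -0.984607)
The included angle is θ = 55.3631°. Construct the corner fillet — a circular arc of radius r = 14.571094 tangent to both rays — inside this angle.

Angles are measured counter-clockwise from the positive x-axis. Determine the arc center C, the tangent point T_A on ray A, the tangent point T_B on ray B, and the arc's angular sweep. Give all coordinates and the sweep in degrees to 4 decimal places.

center=(-14.0154,-43.7888) T_A=(-24.2651,-33.4322) T_B=(0.3314,-41.2420) sweep=124.6369

bisector direction at 252.3845° = (-0.302629,-0.953109)
center distance |VC| = r/sin(θ/2) = 14.571094/sin(27.6816°) = 31.365573
C = V + |VC|·bis = (-14.0154,-43.7888)
T_A = V + ((C−V)·d_A)·d_A = V + 27.7756·d_A = (-24.2651,-33.4322)
T_B = V + ((C−V)·d_B)·d_B = V + 27.7756·d_B = (0.3314,-41.2420)
sweep = 180° − θ = 124.6369°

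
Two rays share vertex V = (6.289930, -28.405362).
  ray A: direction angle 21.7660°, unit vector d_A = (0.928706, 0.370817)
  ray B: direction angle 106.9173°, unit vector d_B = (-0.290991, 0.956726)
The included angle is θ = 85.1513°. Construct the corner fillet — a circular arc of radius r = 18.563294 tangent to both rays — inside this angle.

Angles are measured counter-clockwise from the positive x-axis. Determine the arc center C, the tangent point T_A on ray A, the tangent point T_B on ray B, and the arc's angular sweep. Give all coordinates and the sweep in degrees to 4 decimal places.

center=(18.1705,-3.6733) T_A=(25.0541,-20.9131) T_B=(0.4106,-9.0750) sweep=94.8487

bisector direction at 64.3417° = (0.433004,0.901392)
center distance |VC| = r/sin(θ/2) = 18.563294/sin(42.5757°) = 27.437640
C = V + |VC|·bis = (18.1705,-3.6733)
T_A = V + ((C−V)·d_A)·d_A = V + 20.2047·d_A = (25.0541,-20.9131)
T_B = V + ((C−V)·d_B)·d_B = V + 20.2047·d_B = (0.4106,-9.0750)
sweep = 180° − θ = 94.8487°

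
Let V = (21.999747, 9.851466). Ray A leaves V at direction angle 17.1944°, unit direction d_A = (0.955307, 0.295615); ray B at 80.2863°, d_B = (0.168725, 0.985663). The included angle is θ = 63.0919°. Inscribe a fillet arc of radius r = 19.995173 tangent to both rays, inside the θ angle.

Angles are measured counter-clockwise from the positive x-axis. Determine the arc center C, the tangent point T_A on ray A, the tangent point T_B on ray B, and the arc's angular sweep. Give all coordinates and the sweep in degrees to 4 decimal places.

bisector direction at 48.7404° = (0.659472,0.751729)
center distance |VC| = r/sin(θ/2) = 19.995173/sin(31.5460°) = 38.218374
C = V + |VC|·bis = (47.2037,38.5813)
T_A = V + ((C−V)·d_A)·d_A = V + 32.5705·d_A = (53.1146,19.4798)
T_B = V + ((C−V)·d_B)·d_B = V + 32.5705·d_B = (27.4952,41.9550)
sweep = 180° − θ = 116.9081°

center=(47.2037,38.5813) T_A=(53.1146,19.4798) T_B=(27.4952,41.9550) sweep=116.9081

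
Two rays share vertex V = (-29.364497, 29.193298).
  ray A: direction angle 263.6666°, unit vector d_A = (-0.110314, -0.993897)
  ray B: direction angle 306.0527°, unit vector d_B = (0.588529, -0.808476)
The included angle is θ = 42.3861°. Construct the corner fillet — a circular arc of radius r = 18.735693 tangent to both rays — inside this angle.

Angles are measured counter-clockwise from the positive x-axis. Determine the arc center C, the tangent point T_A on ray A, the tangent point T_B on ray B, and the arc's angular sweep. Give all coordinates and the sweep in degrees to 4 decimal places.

center=(-16.0736,-20.8995) T_A=(-34.6950,-18.8327) T_B=(-0.9262,-9.8730) sweep=137.6139

bisector direction at 284.8597° = (0.256452,-0.966557)
center distance |VC| = r/sin(θ/2) = 18.735693/sin(21.1930°) = 51.825998
C = V + |VC|·bis = (-16.0736,-20.8995)
T_A = V + ((C−V)·d_A)·d_A = V + 48.3209·d_A = (-34.6950,-18.8327)
T_B = V + ((C−V)·d_B)·d_B = V + 48.3209·d_B = (-0.9262,-9.8730)
sweep = 180° − θ = 137.6139°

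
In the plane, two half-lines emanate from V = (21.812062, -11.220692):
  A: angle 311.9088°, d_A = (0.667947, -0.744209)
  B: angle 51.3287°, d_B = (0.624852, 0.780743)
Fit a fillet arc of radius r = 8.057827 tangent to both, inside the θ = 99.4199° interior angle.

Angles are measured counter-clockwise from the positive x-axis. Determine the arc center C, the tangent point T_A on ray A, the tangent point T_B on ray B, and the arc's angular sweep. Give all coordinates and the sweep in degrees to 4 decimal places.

center=(32.3716,-10.9223) T_A=(26.3749,-16.3045) T_B=(26.0805,-5.8873) sweep=80.5801

bisector direction at 1.6187° = (0.999601,0.028249)
center distance |VC| = r/sin(θ/2) = 8.057827/sin(49.7099°) = 10.563754
C = V + |VC|·bis = (32.3716,-10.9223)
T_A = V + ((C−V)·d_A)·d_A = V + 6.8311·d_A = (26.3749,-16.3045)
T_B = V + ((C−V)·d_B)·d_B = V + 6.8311·d_B = (26.0805,-5.8873)
sweep = 180° − θ = 80.5801°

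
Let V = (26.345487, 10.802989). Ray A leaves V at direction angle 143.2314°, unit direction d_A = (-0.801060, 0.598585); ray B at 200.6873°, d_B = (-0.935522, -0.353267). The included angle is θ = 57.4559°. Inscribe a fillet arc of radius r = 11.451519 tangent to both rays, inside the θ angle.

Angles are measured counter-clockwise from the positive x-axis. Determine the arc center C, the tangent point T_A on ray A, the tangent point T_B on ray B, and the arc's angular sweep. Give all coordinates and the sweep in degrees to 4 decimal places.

bisector direction at 171.9594° = (-0.990169,0.139876)
center distance |VC| = r/sin(θ/2) = 11.451519/sin(28.7279°) = 23.825002
C = V + |VC|·bis = (2.7547,14.1355)
T_A = V + ((C−V)·d_A)·d_A = V + 20.8924·d_A = (9.6094,23.3089)
T_B = V + ((C−V)·d_B)·d_B = V + 20.8924·d_B = (6.8002,3.4224)
sweep = 180° − θ = 122.5441°

center=(2.7547,14.1355) T_A=(9.6094,23.3089) T_B=(6.8002,3.4224) sweep=122.5441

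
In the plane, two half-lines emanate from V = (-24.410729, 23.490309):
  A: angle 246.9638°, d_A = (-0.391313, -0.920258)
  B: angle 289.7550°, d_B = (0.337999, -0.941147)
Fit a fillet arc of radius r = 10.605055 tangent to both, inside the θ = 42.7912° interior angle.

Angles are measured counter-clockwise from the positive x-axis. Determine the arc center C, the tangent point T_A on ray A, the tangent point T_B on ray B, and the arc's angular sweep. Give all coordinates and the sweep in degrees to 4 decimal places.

center=(-25.2430,-5.5682) T_A=(-35.0024,-1.4183) T_B=(-15.2621,-1.9837) sweep=137.2088

bisector direction at 268.3594° = (-0.028630,-0.999590)
center distance |VC| = r/sin(θ/2) = 10.605055/sin(21.3956°) = 29.070453
C = V + |VC|·bis = (-25.2430,-5.5682)
T_A = V + ((C−V)·d_A)·d_A = V + 27.0670·d_A = (-35.0024,-1.4183)
T_B = V + ((C−V)·d_B)·d_B = V + 27.0670·d_B = (-15.2621,-1.9837)
sweep = 180° − θ = 137.2088°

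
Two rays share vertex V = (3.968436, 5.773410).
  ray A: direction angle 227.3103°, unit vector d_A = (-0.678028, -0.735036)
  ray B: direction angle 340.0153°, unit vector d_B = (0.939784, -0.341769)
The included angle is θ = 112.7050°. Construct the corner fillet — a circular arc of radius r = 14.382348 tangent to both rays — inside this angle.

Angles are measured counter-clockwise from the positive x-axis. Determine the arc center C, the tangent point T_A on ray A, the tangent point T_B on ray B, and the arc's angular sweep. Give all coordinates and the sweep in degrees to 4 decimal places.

bisector direction at 283.6628° = (0.236207,-0.971703)
center distance |VC| = r/sin(θ/2) = 14.382348/sin(56.3525°) = 17.276879
C = V + |VC|·bis = (8.0494,-11.0146)
T_A = V + ((C−V)·d_A)·d_A = V + 9.5728·d_A = (-2.5222,-1.2630)
T_B = V + ((C−V)·d_B)·d_B = V + 9.5728·d_B = (12.9648,2.5017)
sweep = 180° − θ = 67.2950°

center=(8.0494,-11.0146) T_A=(-2.5222,-1.2630) T_B=(12.9648,2.5017) sweep=67.2950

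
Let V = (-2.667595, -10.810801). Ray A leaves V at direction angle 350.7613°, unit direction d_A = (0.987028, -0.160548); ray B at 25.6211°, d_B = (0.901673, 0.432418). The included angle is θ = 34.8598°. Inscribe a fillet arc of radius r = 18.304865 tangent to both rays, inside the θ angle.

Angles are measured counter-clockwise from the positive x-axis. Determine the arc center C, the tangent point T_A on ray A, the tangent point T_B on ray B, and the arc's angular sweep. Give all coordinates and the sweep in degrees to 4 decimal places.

bisector direction at 8.1912° = (0.989798,0.142477)
center distance |VC| = r/sin(θ/2) = 18.304865/sin(17.4299°) = 61.110179
C = V + |VC|·bis = (57.8191,-2.1040)
T_A = V + ((C−V)·d_A)·d_A = V + 58.3043·d_A = (54.8803,-20.1714)
T_B = V + ((C−V)·d_B)·d_B = V + 58.3043·d_B = (49.9038,14.4010)
sweep = 180° − θ = 145.1402°

center=(57.8191,-2.1040) T_A=(54.8803,-20.1714) T_B=(49.9038,14.4010) sweep=145.1402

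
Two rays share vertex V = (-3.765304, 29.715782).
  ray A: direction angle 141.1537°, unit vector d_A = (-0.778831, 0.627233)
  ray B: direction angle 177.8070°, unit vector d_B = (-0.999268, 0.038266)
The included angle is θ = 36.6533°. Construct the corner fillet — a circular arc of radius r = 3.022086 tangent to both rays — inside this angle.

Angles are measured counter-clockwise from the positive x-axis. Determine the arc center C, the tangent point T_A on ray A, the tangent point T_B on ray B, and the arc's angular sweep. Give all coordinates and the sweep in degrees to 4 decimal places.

center=(-12.7667,33.0848) T_A=(-10.8711,35.4385) T_B=(-12.8823,30.0649) sweep=143.3467

bisector direction at 159.4803° = (-0.936552,0.350529)
center distance |VC| = r/sin(θ/2) = 3.022086/sin(18.3267°) = 9.611193
C = V + |VC|·bis = (-12.7667,33.0848)
T_A = V + ((C−V)·d_A)·d_A = V + 9.1237·d_A = (-10.8711,35.4385)
T_B = V + ((C−V)·d_B)·d_B = V + 9.1237·d_B = (-12.8823,30.0649)
sweep = 180° − θ = 143.3467°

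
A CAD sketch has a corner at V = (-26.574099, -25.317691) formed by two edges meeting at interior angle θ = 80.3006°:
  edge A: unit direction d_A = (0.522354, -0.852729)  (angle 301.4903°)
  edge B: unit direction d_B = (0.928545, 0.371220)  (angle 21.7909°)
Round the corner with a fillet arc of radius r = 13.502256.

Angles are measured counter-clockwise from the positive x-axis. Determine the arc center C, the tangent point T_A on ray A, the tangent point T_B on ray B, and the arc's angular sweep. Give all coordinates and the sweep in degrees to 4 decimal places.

bisector direction at 341.6406° = (0.949099,-0.314977)
center distance |VC| = r/sin(θ/2) = 13.502256/sin(40.1503°) = 20.940389
C = V + |VC|·bis = (-6.6996,-31.9134)
T_A = V + ((C−V)·d_A)·d_A = V + 16.0059·d_A = (-18.2133,-38.9664)
T_B = V + ((C−V)·d_B)·d_B = V + 16.0059·d_B = (-11.7119,-19.3760)
sweep = 180° − θ = 99.6994°

center=(-6.6996,-31.9134) T_A=(-18.2133,-38.9664) T_B=(-11.7119,-19.3760) sweep=99.6994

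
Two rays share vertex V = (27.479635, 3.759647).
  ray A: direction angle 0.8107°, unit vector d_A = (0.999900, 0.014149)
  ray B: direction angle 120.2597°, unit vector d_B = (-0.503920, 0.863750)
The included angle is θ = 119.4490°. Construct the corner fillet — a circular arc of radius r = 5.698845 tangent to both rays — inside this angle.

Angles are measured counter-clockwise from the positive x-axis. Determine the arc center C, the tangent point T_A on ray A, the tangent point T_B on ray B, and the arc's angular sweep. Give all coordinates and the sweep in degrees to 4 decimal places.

bisector direction at 60.5352° = (0.491889,0.870658)
center distance |VC| = r/sin(θ/2) = 5.698845/sin(59.7245°) = 6.598855
C = V + |VC|·bis = (30.7255,9.5050)
T_A = V + ((C−V)·d_A)·d_A = V + 3.3269·d_A = (30.8062,3.8067)
T_B = V + ((C−V)·d_B)·d_B = V + 3.3269·d_B = (25.8032,6.6332)
sweep = 180° − θ = 60.5510°

center=(30.7255,9.5050) T_A=(30.8062,3.8067) T_B=(25.8032,6.6332) sweep=60.5510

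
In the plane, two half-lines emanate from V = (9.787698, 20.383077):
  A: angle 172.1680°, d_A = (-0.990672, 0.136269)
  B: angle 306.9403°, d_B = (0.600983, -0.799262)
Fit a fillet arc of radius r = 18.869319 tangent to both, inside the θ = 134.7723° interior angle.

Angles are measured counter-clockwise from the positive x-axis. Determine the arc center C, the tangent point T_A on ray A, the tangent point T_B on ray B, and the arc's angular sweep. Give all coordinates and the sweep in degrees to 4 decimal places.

bisector direction at 239.5541° = (-0.506724,-0.862108)
center distance |VC| = r/sin(θ/2) = 18.869319/sin(67.3862°) = 20.440868
C = V + |VC|·bis = (-0.5702,2.7608)
T_A = V + ((C−V)·d_A)·d_A = V + 7.8599·d_A = (2.0011,21.4541)
T_B = V + ((C−V)·d_B)·d_B = V + 7.8599·d_B = (14.5114,14.1010)
sweep = 180° − θ = 45.2277°

center=(-0.5702,2.7608) T_A=(2.0011,21.4541) T_B=(14.5114,14.1010) sweep=45.2277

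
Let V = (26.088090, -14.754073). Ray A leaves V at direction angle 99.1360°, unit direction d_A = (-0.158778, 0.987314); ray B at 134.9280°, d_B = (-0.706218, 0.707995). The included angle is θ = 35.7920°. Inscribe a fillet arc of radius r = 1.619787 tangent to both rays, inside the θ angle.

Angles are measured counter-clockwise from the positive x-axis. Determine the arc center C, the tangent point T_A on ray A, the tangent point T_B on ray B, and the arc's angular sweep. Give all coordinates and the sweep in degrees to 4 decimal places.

bisector direction at 117.0320° = (-0.454488,0.890753)
center distance |VC| = r/sin(θ/2) = 1.619787/sin(17.8960°) = 5.271197
C = V + |VC|·bis = (23.6924,-10.0587)
T_A = V + ((C−V)·d_A)·d_A = V + 5.0162·d_A = (25.2916,-9.8016)
T_B = V + ((C−V)·d_B)·d_B = V + 5.0162·d_B = (22.5456,-11.2027)
sweep = 180° − θ = 144.2080°

center=(23.6924,-10.0587) T_A=(25.2916,-9.8016) T_B=(22.5456,-11.2027) sweep=144.2080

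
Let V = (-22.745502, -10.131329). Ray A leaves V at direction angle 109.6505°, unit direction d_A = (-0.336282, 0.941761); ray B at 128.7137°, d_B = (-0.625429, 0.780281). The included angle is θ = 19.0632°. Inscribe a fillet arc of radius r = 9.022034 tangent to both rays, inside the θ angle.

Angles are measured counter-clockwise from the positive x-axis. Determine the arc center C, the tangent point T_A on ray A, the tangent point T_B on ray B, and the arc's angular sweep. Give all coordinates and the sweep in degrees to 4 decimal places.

center=(-49.3110,37.4370) T_A=(-40.8144,40.4709) T_B=(-56.3507,31.7943) sweep=160.9368

bisector direction at 119.1821° = (-0.487587,0.873074)
center distance |VC| = r/sin(θ/2) = 9.022034/sin(9.5316°) = 54.483665
C = V + |VC|·bis = (-49.3110,37.4370)
T_A = V + ((C−V)·d_A)·d_A = V + 53.7315·d_A = (-40.8144,40.4709)
T_B = V + ((C−V)·d_B)·d_B = V + 53.7315·d_B = (-56.3507,31.7943)
sweep = 180° − θ = 160.9368°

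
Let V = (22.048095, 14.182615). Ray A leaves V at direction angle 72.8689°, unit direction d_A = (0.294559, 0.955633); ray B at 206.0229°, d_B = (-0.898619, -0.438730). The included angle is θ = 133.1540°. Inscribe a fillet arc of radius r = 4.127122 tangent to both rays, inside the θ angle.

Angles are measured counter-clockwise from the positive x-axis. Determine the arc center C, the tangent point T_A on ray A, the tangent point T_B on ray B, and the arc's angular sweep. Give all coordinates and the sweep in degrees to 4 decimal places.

center=(18.6307,17.1069) T_A=(22.5747,15.8912) T_B=(20.4414,13.3982) sweep=46.8460

bisector direction at 139.4459° = (-0.759792,0.650166)
center distance |VC| = r/sin(θ/2) = 4.127122/sin(66.5770°) = 4.497759
C = V + |VC|·bis = (18.6307,17.1069)
T_A = V + ((C−V)·d_A)·d_A = V + 1.7879·d_A = (22.5747,15.8912)
T_B = V + ((C−V)·d_B)·d_B = V + 1.7879·d_B = (20.4414,13.3982)
sweep = 180° − θ = 46.8460°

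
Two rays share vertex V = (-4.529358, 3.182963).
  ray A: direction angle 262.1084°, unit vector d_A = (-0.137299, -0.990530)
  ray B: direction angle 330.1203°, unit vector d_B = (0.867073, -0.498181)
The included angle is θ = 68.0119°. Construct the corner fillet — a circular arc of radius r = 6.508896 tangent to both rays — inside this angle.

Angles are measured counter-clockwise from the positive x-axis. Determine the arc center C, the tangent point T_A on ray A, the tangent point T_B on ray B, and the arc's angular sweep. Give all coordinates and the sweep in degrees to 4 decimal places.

center=(0.5933,-7.2670) T_A=(-5.8540,-6.3733) T_B=(3.8359,-1.6233) sweep=111.9881

bisector direction at 296.1144° = (0.440164,-0.897917)
center distance |VC| = r/sin(θ/2) = 6.508896/sin(34.0059°) = 11.638013
C = V + |VC|·bis = (0.5933,-7.2670)
T_A = V + ((C−V)·d_A)·d_A = V + 9.6477·d_A = (-5.8540,-6.3733)
T_B = V + ((C−V)·d_B)·d_B = V + 9.6477·d_B = (3.8359,-1.6233)
sweep = 180° − θ = 111.9881°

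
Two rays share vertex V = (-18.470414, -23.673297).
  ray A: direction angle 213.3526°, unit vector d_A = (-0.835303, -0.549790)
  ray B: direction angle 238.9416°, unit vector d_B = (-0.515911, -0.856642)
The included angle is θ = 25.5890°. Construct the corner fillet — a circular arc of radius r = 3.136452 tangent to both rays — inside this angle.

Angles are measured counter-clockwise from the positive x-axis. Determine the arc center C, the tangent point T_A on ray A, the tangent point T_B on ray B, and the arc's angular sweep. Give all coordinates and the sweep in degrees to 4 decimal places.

bisector direction at 226.1471° = (-0.692809,-0.721121)
center distance |VC| = r/sin(θ/2) = 3.136452/sin(12.7945°) = 14.162939
C = V + |VC|·bis = (-28.2826,-33.8865)
T_A = V + ((C−V)·d_A)·d_A = V + 13.8113·d_A = (-30.0070,-31.2666)
T_B = V + ((C−V)·d_B)·d_B = V + 13.8113·d_B = (-25.5958,-35.5046)
sweep = 180° − θ = 154.4110°

center=(-28.2826,-33.8865) T_A=(-30.0070,-31.2666) T_B=(-25.5958,-35.5046) sweep=154.4110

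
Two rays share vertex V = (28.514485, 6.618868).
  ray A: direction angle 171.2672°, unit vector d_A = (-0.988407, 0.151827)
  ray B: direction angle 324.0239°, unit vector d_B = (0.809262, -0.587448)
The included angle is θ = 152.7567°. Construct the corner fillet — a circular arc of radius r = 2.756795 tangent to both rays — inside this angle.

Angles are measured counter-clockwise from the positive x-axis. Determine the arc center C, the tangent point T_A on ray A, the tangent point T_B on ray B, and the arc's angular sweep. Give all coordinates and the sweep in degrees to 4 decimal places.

center=(27.4356,3.9955) T_A=(27.8542,6.7203) T_B=(29.0551,6.2264) sweep=27.2433

bisector direction at 247.6455° = (-0.380335,-0.924849)
center distance |VC| = r/sin(θ/2) = 2.756795/sin(76.3783°) = 2.836582
C = V + |VC|·bis = (27.4356,3.9955)
T_A = V + ((C−V)·d_A)·d_A = V + 0.6680·d_A = (27.8542,6.7203)
T_B = V + ((C−V)·d_B)·d_B = V + 0.6680·d_B = (29.0551,6.2264)
sweep = 180° − θ = 27.2433°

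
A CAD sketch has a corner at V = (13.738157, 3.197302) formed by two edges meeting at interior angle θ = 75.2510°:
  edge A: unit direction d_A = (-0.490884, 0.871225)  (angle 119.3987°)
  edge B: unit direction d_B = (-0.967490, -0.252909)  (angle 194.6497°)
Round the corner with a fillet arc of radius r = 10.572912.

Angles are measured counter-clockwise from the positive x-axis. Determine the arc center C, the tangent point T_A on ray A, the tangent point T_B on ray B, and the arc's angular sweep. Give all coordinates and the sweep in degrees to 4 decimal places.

center=(-2.2065,9.9574) T_A=(7.0049,15.1475) T_B=(0.4675,-0.2717) sweep=104.7490

bisector direction at 157.0242° = (-0.920670,0.390342)
center distance |VC| = r/sin(θ/2) = 10.572912/sin(37.6255°) = 17.318512
C = V + |VC|·bis = (-2.2065,9.9574)
T_A = V + ((C−V)·d_A)·d_A = V + 13.7166·d_A = (7.0049,15.1475)
T_B = V + ((C−V)·d_B)·d_B = V + 13.7166·d_B = (0.4675,-0.2717)
sweep = 180° − θ = 104.7490°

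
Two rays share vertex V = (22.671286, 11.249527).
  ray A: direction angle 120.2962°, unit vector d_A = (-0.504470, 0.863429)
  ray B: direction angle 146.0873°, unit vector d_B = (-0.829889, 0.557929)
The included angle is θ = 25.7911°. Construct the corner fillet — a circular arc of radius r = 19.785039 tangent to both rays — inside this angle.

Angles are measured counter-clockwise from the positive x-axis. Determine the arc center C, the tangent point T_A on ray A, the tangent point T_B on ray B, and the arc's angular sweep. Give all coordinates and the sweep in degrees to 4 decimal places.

center=(-38.0064,75.8834) T_A=(-20.9235,85.8643) T_B=(-49.0451,59.4640) sweep=154.2089

bisector direction at 133.1918° = (-0.684442,0.729067)
center distance |VC| = r/sin(θ/2) = 19.785039/sin(12.8956°) = 88.652813
C = V + |VC|·bis = (-38.0064,75.8834)
T_A = V + ((C−V)·d_A)·d_A = V + 86.4169·d_A = (-20.9235,85.8643)
T_B = V + ((C−V)·d_B)·d_B = V + 86.4169·d_B = (-49.0451,59.4640)
sweep = 180° − θ = 154.2089°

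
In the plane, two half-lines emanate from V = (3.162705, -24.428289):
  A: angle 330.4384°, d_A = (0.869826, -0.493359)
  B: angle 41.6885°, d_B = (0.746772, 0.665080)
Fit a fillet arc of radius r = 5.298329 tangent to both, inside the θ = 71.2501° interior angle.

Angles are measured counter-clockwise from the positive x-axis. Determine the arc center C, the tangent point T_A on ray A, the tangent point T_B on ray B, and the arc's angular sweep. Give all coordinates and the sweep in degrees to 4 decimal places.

bisector direction at 6.0634° = (0.994406,0.105630)
center distance |VC| = r/sin(θ/2) = 5.298329/sin(35.6251°) = 9.096181
C = V + |VC|·bis = (12.2080,-23.4675)
T_A = V + ((C−V)·d_A)·d_A = V + 7.3938·d_A = (9.5940,-28.0761)
T_B = V + ((C−V)·d_B)·d_B = V + 7.3938·d_B = (8.6842,-19.5108)
sweep = 180° − θ = 108.7499°

center=(12.2080,-23.4675) T_A=(9.5940,-28.0761) T_B=(8.6842,-19.5108) sweep=108.7499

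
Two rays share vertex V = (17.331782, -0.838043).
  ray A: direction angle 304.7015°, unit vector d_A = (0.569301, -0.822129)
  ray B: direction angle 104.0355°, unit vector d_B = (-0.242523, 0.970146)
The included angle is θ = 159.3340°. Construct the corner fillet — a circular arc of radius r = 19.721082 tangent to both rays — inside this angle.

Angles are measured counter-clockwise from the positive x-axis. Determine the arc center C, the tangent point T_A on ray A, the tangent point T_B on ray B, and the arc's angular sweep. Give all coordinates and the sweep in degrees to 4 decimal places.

bisector direction at 24.3685° = (0.910911,0.412604)
center distance |VC| = r/sin(θ/2) = 19.721082/sin(79.6670°) = 20.046193
C = V + |VC|·bis = (35.5921,7.4331)
T_A = V + ((C−V)·d_A)·d_A = V + 3.5957·d_A = (19.3788,-3.7941)
T_B = V + ((C−V)·d_B)·d_B = V + 3.5957·d_B = (16.4598,2.6503)
sweep = 180° − θ = 20.6660°

center=(35.5921,7.4331) T_A=(19.3788,-3.7941) T_B=(16.4598,2.6503) sweep=20.6660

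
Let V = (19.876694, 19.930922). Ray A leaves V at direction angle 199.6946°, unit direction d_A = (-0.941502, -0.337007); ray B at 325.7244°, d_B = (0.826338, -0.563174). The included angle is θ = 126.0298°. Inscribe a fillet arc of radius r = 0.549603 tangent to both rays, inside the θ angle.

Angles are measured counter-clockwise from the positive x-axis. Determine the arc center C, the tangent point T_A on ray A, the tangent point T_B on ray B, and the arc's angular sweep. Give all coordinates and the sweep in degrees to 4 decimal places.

center=(19.7984,19.3192) T_A=(19.6132,19.8366) T_B=(20.1080,19.7733) sweep=53.9702

bisector direction at 262.7095° = (-0.126900,-0.991915)
center distance |VC| = r/sin(θ/2) = 0.549603/sin(63.0149°) = 0.616752
C = V + |VC|·bis = (19.7984,19.3192)
T_A = V + ((C−V)·d_A)·d_A = V + 0.2799·d_A = (19.6132,19.8366)
T_B = V + ((C−V)·d_B)·d_B = V + 0.2799·d_B = (20.1080,19.7733)
sweep = 180° − θ = 53.9702°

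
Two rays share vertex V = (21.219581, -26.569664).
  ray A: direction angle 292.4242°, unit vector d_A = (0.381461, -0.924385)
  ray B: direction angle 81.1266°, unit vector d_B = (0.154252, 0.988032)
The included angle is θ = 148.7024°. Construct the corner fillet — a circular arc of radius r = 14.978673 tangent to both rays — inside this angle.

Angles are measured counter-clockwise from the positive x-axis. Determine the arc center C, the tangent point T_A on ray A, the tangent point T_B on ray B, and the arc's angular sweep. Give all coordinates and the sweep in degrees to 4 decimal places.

bisector direction at 6.7754° = (0.993016,0.117978)
center distance |VC| = r/sin(θ/2) = 14.978673/sin(74.3512°) = 15.555257
C = V + |VC|·bis = (36.6662,-24.7345)
T_A = V + ((C−V)·d_A)·d_A = V + 4.1959·d_A = (22.8201,-30.4483)
T_B = V + ((C−V)·d_B)·d_B = V + 4.1959·d_B = (21.8668,-22.4240)
sweep = 180° − θ = 31.2976°

center=(36.6662,-24.7345) T_A=(22.8201,-30.4483) T_B=(21.8668,-22.4240) sweep=31.2976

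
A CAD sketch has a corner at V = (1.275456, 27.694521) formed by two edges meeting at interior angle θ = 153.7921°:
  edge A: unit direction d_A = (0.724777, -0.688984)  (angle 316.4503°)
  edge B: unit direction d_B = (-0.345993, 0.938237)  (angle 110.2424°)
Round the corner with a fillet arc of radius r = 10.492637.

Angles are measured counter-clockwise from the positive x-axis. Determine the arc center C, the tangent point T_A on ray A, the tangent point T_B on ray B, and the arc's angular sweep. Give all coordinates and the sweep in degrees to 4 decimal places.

bisector direction at 33.3464° = (0.835363,0.549699)
center distance |VC| = r/sin(θ/2) = 10.492637/sin(76.8961°) = 10.773167
C = V + |VC|·bis = (10.2750,33.6165)
T_A = V + ((C−V)·d_A)·d_A = V + 2.4425·d_A = (3.0457,26.0117)
T_B = V + ((C−V)·d_B)·d_B = V + 2.4425·d_B = (0.4304,29.9861)
sweep = 180° − θ = 26.2079°

center=(10.2750,33.6165) T_A=(3.0457,26.0117) T_B=(0.4304,29.9861) sweep=26.2079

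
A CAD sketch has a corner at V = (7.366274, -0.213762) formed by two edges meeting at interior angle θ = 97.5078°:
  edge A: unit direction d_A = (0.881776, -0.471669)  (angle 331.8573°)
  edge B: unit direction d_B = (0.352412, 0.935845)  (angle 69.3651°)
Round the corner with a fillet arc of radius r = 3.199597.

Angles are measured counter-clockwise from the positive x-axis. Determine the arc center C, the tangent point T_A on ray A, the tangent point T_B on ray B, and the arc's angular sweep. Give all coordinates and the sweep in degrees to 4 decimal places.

center=(11.3493,1.2843) T_A=(9.8402,-1.5371) T_B=(8.3550,2.4118) sweep=82.4922

bisector direction at 20.6112° = (0.935991,0.352025)
center distance |VC| = r/sin(θ/2) = 3.199597/sin(48.7539°) = 4.255436
C = V + |VC|·bis = (11.3493,1.2843)
T_A = V + ((C−V)·d_A)·d_A = V + 2.8056·d_A = (9.8402,-1.5371)
T_B = V + ((C−V)·d_B)·d_B = V + 2.8056·d_B = (8.3550,2.4118)
sweep = 180° − θ = 82.4922°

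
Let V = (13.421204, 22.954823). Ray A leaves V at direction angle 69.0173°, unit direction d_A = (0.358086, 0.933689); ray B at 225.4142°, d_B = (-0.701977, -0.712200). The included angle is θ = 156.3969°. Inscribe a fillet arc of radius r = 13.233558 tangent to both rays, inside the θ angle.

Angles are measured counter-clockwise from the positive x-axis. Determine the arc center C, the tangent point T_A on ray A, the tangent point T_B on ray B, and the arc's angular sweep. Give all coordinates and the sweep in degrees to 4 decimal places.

center=(2.0553,30.2752) T_A=(14.4113,25.5365) T_B=(11.4802,20.9856) sweep=23.6031

bisector direction at 147.2157° = (-0.840715,0.541477)
center distance |VC| = r/sin(θ/2) = 13.233558/sin(78.1984°) = 13.519332
C = V + |VC|·bis = (2.0553,30.2752)
T_A = V + ((C−V)·d_A)·d_A = V + 2.7650·d_A = (14.4113,25.5365)
T_B = V + ((C−V)·d_B)·d_B = V + 2.7650·d_B = (11.4802,20.9856)
sweep = 180° − θ = 23.6031°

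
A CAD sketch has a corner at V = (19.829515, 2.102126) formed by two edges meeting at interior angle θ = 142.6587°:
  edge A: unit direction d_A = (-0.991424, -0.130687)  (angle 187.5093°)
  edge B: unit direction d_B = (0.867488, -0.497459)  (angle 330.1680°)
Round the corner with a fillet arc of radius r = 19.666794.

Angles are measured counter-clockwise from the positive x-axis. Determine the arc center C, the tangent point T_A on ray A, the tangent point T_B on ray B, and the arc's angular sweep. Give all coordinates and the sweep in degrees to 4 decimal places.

bisector direction at 258.8386° = (-0.193573,-0.981086)
center distance |VC| = r/sin(θ/2) = 19.666794/sin(71.3294°) = 20.759263
C = V + |VC|·bis = (15.8111,-18.2645)
T_A = V + ((C−V)·d_A)·d_A = V + 6.6456·d_A = (13.2409,1.2336)
T_B = V + ((C−V)·d_B)·d_B = V + 6.6456·d_B = (25.5945,-1.2038)
sweep = 180° − θ = 37.3413°

center=(15.8111,-18.2645) T_A=(13.2409,1.2336) T_B=(25.5945,-1.2038) sweep=37.3413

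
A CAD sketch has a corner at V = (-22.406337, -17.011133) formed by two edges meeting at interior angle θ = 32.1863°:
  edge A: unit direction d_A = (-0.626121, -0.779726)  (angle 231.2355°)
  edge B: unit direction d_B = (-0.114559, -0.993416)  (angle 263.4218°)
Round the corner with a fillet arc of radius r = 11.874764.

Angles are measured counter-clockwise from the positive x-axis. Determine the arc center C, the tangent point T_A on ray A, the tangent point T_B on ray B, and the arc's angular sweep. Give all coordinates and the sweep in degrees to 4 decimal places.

bisector direction at 247.3286° = (-0.385445,-0.922731)
center distance |VC| = r/sin(θ/2) = 11.874764/sin(16.0932°) = 42.838287
C = V + |VC|·bis = (-38.9181,-56.5393)
T_A = V + ((C−V)·d_A)·d_A = V + 41.1596·d_A = (-48.1772,-49.1043)
T_B = V + ((C−V)·d_B)·d_B = V + 41.1596·d_B = (-27.1215,-57.8997)
sweep = 180° − θ = 147.8137°

center=(-38.9181,-56.5393) T_A=(-48.1772,-49.1043) T_B=(-27.1215,-57.8997) sweep=147.8137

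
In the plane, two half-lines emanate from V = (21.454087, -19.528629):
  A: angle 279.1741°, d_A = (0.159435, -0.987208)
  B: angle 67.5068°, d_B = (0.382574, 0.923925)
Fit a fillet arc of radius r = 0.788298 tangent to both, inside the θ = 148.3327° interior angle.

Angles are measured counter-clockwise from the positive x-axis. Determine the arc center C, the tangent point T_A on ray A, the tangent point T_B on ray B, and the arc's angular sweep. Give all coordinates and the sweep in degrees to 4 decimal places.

center=(22.2679,-19.6237) T_A=(21.4897,-19.7493) T_B=(21.5396,-19.3221) sweep=31.6673

bisector direction at 353.3404° = (0.993253,-0.115970)
center distance |VC| = r/sin(θ/2) = 0.788298/sin(74.1663°) = 0.819387
C = V + |VC|·bis = (22.2679,-19.6237)
T_A = V + ((C−V)·d_A)·d_A = V + 0.2236·d_A = (21.4897,-19.7493)
T_B = V + ((C−V)·d_B)·d_B = V + 0.2236·d_B = (21.5396,-19.3221)
sweep = 180° − θ = 31.6673°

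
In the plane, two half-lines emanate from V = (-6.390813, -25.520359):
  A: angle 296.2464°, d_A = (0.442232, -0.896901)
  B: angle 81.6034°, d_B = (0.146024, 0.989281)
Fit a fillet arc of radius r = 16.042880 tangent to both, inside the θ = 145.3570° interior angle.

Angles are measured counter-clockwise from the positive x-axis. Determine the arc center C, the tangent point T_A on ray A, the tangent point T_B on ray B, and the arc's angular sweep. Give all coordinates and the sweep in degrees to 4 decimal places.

bisector direction at 8.9249° = (0.987893,0.155140)
center distance |VC| = r/sin(θ/2) = 16.042880/sin(72.6785°) = 16.805001
C = V + |VC|·bis = (10.2107,-22.9132)
T_A = V + ((C−V)·d_A)·d_A = V + 5.0034·d_A = (-4.1781,-30.0079)
T_B = V + ((C−V)·d_B)·d_B = V + 5.0034·d_B = (-5.6602,-20.5706)
sweep = 180° − θ = 34.6430°

center=(10.2107,-22.9132) T_A=(-4.1781,-30.0079) T_B=(-5.6602,-20.5706) sweep=34.6430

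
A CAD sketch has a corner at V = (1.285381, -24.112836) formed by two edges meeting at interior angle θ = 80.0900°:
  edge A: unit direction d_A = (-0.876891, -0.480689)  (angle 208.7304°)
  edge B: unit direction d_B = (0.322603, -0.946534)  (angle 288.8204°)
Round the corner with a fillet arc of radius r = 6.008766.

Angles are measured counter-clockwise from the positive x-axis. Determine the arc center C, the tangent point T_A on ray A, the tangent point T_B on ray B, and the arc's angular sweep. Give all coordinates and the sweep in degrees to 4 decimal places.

center=(-2.0957,-32.8186) T_A=(-4.9840,-27.5495) T_B=(3.5918,-30.8801) sweep=99.9100

bisector direction at 248.7754° = (-0.362025,-0.932168)
center distance |VC| = r/sin(θ/2) = 6.008766/sin(40.0450°) = 9.339242
C = V + |VC|·bis = (-2.0957,-32.8186)
T_A = V + ((C−V)·d_A)·d_A = V + 7.1496·d_A = (-4.9840,-27.5495)
T_B = V + ((C−V)·d_B)·d_B = V + 7.1496·d_B = (3.5918,-30.8801)
sweep = 180° − θ = 99.9100°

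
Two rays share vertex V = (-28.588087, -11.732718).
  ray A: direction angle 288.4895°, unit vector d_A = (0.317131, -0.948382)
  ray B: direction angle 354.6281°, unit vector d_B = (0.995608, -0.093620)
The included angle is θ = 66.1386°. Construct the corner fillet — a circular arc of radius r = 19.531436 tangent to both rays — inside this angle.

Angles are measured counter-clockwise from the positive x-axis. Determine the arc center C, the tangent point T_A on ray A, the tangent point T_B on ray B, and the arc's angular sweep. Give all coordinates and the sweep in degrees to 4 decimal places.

bisector direction at 321.5588° = (0.783247,-0.621711)
center distance |VC| = r/sin(θ/2) = 19.531436/sin(33.0693°) = 35.794608
C = V + |VC|·bis = (-0.5521,-33.9866)
T_A = V + ((C−V)·d_A)·d_A = V + 29.9963·d_A = (-19.0753,-40.1806)
T_B = V + ((C−V)·d_B)·d_B = V + 29.9963·d_B = (1.2765,-14.5410)
sweep = 180° − θ = 113.8614°

center=(-0.5521,-33.9866) T_A=(-19.0753,-40.1806) T_B=(1.2765,-14.5410) sweep=113.8614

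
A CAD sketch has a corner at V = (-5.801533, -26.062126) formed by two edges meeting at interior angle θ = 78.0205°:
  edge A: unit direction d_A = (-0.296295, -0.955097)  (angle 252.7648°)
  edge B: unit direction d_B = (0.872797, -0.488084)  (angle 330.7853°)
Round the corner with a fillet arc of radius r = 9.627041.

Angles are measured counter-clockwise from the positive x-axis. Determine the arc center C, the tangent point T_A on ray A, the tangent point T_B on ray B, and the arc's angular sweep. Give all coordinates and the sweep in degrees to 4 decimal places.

center=(-0.1280,-40.2650) T_A=(-9.3227,-37.4125) T_B=(4.5708,-31.8625) sweep=101.9795

bisector direction at 291.7750° = (0.370963,-0.928647)
center distance |VC| = r/sin(θ/2) = 9.627041/sin(39.0102°) = 15.294141
C = V + |VC|·bis = (-0.1280,-40.2650)
T_A = V + ((C−V)·d_A)·d_A = V + 11.8841·d_A = (-9.3227,-37.4125)
T_B = V + ((C−V)·d_B)·d_B = V + 11.8841·d_B = (4.5708,-31.8625)
sweep = 180° − θ = 101.9795°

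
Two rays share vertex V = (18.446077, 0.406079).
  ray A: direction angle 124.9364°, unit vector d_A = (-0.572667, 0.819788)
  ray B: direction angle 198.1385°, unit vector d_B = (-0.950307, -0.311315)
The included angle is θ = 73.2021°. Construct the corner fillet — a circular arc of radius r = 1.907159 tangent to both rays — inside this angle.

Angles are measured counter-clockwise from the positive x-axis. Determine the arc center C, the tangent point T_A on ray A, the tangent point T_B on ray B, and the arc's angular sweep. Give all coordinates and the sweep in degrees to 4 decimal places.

bisector direction at 161.5375° = (-0.948531,0.316685)
center distance |VC| = r/sin(θ/2) = 1.907159/sin(36.6011°) = 3.198645
C = V + |VC|·bis = (15.4121,1.4190)
T_A = V + ((C−V)·d_A)·d_A = V + 2.5679·d_A = (16.9755,2.5112)
T_B = V + ((C−V)·d_B)·d_B = V + 2.5679·d_B = (16.0058,-0.3933)
sweep = 180° − θ = 106.7979°

center=(15.4121,1.4190) T_A=(16.9755,2.5112) T_B=(16.0058,-0.3933) sweep=106.7979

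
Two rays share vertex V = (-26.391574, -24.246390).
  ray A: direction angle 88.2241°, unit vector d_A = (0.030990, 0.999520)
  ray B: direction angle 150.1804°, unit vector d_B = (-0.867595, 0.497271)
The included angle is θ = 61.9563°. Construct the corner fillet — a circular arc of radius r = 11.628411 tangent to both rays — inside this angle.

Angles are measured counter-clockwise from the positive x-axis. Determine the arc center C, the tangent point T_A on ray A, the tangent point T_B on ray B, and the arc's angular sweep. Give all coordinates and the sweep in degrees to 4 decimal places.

center=(-37.4141,-4.5257) T_A=(-25.7913,-4.8860) T_B=(-43.1966,-14.6144) sweep=118.0437

bisector direction at 119.2023° = (-0.487894,0.872903)
center distance |VC| = r/sin(θ/2) = 11.628411/sin(30.9781°) = 22.592110
C = V + |VC|·bis = (-37.4141,-4.5257)
T_A = V + ((C−V)·d_A)·d_A = V + 19.3697·d_A = (-25.7913,-4.8860)
T_B = V + ((C−V)·d_B)·d_B = V + 19.3697·d_B = (-43.1966,-14.6144)
sweep = 180° − θ = 118.0437°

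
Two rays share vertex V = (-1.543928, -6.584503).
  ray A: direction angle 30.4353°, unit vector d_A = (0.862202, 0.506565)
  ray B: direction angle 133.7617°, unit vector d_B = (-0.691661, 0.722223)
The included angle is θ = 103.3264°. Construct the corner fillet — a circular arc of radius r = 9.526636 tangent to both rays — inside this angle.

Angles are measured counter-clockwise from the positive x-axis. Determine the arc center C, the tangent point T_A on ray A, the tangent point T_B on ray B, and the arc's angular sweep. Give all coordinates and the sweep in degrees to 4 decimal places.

bisector direction at 82.0985° = (0.137470,0.990506)
center distance |VC| = r/sin(θ/2) = 9.526636/sin(51.6632°) = 12.145463
C = V + |VC|·bis = (0.1257,5.4456)
T_A = V + ((C−V)·d_A)·d_A = V + 7.5336·d_A = (4.9516,-2.7682)
T_B = V + ((C−V)·d_B)·d_B = V + 7.5336·d_B = (-6.7546,-1.1435)
sweep = 180° − θ = 76.6736°

center=(0.1257,5.4456) T_A=(4.9516,-2.7682) T_B=(-6.7546,-1.1435) sweep=76.6736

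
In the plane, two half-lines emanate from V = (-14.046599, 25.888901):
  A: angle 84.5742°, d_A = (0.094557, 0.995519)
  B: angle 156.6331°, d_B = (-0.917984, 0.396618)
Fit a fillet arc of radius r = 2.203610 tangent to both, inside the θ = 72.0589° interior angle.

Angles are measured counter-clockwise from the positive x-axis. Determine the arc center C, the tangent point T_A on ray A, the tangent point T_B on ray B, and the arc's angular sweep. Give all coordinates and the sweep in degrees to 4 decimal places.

bisector direction at 120.6037° = (-0.509096,0.860710)
center distance |VC| = r/sin(θ/2) = 2.203610/sin(36.0294°) = 3.746355
C = V + |VC|·bis = (-15.9539,29.1134)
T_A = V + ((C−V)·d_A)·d_A = V + 3.0297·d_A = (-13.7601,28.9051)
T_B = V + ((C−V)·d_B)·d_B = V + 3.0297·d_B = (-16.8278,27.0905)
sweep = 180° − θ = 107.9411°

center=(-15.9539,29.1134) T_A=(-13.7601,28.9051) T_B=(-16.8278,27.0905) sweep=107.9411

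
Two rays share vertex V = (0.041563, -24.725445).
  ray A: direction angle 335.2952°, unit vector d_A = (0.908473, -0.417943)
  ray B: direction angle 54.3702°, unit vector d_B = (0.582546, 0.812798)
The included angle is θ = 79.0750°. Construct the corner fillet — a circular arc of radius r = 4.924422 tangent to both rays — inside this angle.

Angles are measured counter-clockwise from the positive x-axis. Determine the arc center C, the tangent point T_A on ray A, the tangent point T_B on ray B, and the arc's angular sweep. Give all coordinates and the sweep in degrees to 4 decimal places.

bisector direction at 14.8327° = (0.966677,0.255998)
center distance |VC| = r/sin(θ/2) = 4.924422/sin(39.5375°) = 7.735709
C = V + |VC|·bis = (7.5195,-22.7451)
T_A = V + ((C−V)·d_A)·d_A = V + 5.9658·d_A = (5.4614,-27.2188)
T_B = V + ((C−V)·d_B)·d_B = V + 5.9658·d_B = (3.5169,-19.8764)
sweep = 180° − θ = 100.9250°

center=(7.5195,-22.7451) T_A=(5.4614,-27.2188) T_B=(3.5169,-19.8764) sweep=100.9250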